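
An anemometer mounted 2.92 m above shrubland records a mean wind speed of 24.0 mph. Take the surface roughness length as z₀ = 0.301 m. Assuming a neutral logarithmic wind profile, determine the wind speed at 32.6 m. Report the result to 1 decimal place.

Log law: V(z) ∝ ln(z/z₀), so V₂/V₁ = ln(z₂/z₀) / ln(z₁/z₀).
ln(32.6/0.301) = 4.6850, ln(2.92/0.301) = 2.2722
V₂ = 24.0 × 4.6850/2.2722 = 24.0 × 2.0618 = 49.4840 mph

49.5 mph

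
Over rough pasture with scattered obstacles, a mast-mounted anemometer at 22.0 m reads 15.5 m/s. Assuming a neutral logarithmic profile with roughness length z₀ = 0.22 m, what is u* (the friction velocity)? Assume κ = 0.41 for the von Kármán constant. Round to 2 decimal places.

u* ≈ 1.38 m/s

Log law: V(z) = (u*/κ) · ln(z/z₀) ⇒ u* = κ · V / ln(z/z₀)
u* = 0.41 × 15.5 / ln(22.0/0.22) = 0.41 × 15.5 / 4.6052
   = 6.3550 / 4.6052 = 1.3800 m/s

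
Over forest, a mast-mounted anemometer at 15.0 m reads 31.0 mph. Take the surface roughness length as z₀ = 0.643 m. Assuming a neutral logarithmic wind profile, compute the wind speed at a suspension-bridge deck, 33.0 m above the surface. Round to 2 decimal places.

38.76 mph

Log law: V(z) ∝ ln(z/z₀), so V₂/V₁ = ln(z₂/z₀) / ln(z₁/z₀).
ln(33.0/0.643) = 3.9381, ln(15.0/0.643) = 3.1497
V₂ = 31.0 × 3.9381/3.1497 = 31.0 × 1.2503 = 38.7603 mph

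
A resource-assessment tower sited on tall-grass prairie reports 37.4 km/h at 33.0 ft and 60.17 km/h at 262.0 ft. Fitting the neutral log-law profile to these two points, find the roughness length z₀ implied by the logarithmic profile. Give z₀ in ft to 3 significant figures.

Log law: V(z) ∝ ln(z/z₀). With r = V₁/V₂ = 37.4/60.17 = 0.62157,
r · ln(z₂/z₀) = ln(z₁/z₀) ⇒ ln z₀ = (ln z₁ − r·ln z₂)/(1 − r)
ln z₀ = (3.49651 − 0.62157×5.56834) / 0.37843 = 0.0935
z₀ = exp(0.0935) = 1.098 ft

z₀ ≈ 1.10 ft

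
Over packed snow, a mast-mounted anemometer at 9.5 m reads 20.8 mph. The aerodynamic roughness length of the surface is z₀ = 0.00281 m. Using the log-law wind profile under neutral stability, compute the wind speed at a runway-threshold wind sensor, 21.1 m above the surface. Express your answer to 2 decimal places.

Log law: V(z) ∝ ln(z/z₀), so V₂/V₁ = ln(z₂/z₀) / ln(z₁/z₀).
ln(21.1/0.00281) = 8.9238, ln(9.5/0.00281) = 8.1259
V₂ = 20.8 × 8.9238/8.1259 = 20.8 × 1.0982 = 22.8426 mph

22.84 mph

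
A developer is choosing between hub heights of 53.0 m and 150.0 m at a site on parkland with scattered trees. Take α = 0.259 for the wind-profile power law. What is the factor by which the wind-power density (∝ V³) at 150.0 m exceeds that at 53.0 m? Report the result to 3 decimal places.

2.244

Speed ratio: V_B/V_A = (z_B/z_A)^α = (150.0/53.0)^0.259 = (2.8302)^0.259 = 1.30924
Power-density ratio: P_B/P_A = (V_B/V_A)³ = (1.30924)³ = 2.24419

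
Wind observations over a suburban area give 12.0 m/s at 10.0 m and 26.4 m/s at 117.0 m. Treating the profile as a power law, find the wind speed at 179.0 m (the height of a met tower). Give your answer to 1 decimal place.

30.3 m/s

First find α: α = ln(V₂/V₁)/ln(z₂/z₁) = ln(26.4/12.0)/ln(117.0/10.0) = 0.78846/2.45959 = 0.3206
Extrapolate from 117.0 m to 179.0 m: V₃ = 26.4 × (179.0/117.0)^0.3206 = 26.4 × 1.1460 = 30.2553 m/s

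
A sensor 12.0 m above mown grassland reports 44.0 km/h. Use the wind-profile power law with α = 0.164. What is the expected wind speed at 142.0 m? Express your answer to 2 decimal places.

65.98 km/h

Power-law profile: V₂ = V₁ · (z₂/z₁)^α
V₂ = 44.0 × (142.0/12.0)^0.164 = 44.0 × (11.8333)^0.164
    = 44.0 × 1.4996 = 65.9845 km/h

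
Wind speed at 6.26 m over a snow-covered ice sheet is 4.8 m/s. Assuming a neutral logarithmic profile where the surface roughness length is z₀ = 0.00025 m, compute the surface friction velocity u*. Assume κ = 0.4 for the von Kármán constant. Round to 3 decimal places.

Log law: V(z) = (u*/κ) · ln(z/z₀) ⇒ u* = κ · V / ln(z/z₀)
u* = 0.4 × 4.8 / ln(6.26/0.00025) = 0.4 × 4.8 / 10.1282
   = 1.9200 / 10.1282 = 0.1896 m/s

u* ≈ 0.190 m/s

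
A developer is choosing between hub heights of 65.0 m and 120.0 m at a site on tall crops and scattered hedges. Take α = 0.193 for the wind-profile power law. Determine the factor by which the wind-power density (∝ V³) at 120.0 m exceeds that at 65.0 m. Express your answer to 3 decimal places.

Speed ratio: V_B/V_A = (z_B/z_A)^α = (120.0/65.0)^0.193 = (1.8462)^0.193 = 1.12561
Power-density ratio: P_B/P_A = (V_B/V_A)³ = (1.12561)³ = 1.42616

1.426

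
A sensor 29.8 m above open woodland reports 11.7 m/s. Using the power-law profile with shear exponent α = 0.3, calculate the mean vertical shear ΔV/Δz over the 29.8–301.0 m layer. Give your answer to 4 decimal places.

0.0432 m/s/m

Power law: V₂ = V₁ · (z₂/z₁)^α = 11.7 × (10.1007)^0.3 = 23.4148 m/s
ΔV/Δz = (23.4148 − 11.7)/(301.0 − 29.8) = 11.7148/271.2000 = 0.04320 m/s/m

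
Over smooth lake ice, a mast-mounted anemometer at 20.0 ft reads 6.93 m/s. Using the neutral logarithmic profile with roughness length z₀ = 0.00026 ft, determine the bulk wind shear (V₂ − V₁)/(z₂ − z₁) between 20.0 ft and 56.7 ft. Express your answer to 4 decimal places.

Log law: V₂ = V₁ · ln(z₂/z₀)/ln(z₁/z₀) = 6.93 × 12.2926/11.2506 = 7.5719 m/s
ΔV/Δz = (7.5719 − 6.93)/(56.7 − 20.0) = 0.6419/36.7000 = 0.01749 m/s/ft

0.0175 m/s/ft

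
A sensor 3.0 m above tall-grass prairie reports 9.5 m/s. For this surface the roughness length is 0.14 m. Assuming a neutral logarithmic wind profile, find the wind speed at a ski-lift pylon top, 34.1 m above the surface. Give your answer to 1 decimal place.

Log law: V(z) ∝ ln(z/z₀), so V₂/V₁ = ln(z₂/z₀) / ln(z₁/z₀).
ln(34.1/0.14) = 5.4954, ln(3.0/0.14) = 3.0647
V₂ = 9.5 × 5.4954/3.0647 = 9.5 × 1.7931 = 17.0346 m/s

17.0 m/s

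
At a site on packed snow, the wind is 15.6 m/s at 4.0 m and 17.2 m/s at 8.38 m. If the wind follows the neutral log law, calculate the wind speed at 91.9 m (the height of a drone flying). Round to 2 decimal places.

Log law: V ∝ ln(z/z₀). From the pair, with r = V₁/V₂ = 0.90698,
ln z₀ = (ln z₁ − r·ln z₂)/(1 − r) = (1.3863 − 0.90698×2.1258)/0.09302 = -5.8244 → z₀ = 0.002955 m
V₃ = V₁ · ln(z₃/z₀)/ln(z₁/z₀) = 15.6 × 10.3451/7.2106 = 22.3812 m/s

22.38 m/s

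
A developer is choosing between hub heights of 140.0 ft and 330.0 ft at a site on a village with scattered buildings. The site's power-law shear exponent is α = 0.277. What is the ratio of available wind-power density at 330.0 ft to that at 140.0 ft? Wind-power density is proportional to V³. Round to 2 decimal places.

2.04

Speed ratio: V_B/V_A = (z_B/z_A)^α = (330.0/140.0)^0.277 = (2.3571)^0.277 = 1.26809
Power-density ratio: P_B/P_A = (V_B/V_A)³ = (1.26809)³ = 2.03917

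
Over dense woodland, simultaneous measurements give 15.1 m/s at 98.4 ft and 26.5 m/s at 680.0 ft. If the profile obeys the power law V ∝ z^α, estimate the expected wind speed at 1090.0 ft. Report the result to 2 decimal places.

30.40 m/s

First find α: α = ln(V₂/V₁)/ln(z₂/z₁) = ln(26.5/15.1)/ln(680.0/98.4) = 0.56245/1.93305 = 0.2910
Extrapolate from 680.0 ft to 1090.0 ft: V₃ = 26.5 × (1090.0/680.0)^0.2910 = 26.5 × 1.1472 = 30.3997 m/s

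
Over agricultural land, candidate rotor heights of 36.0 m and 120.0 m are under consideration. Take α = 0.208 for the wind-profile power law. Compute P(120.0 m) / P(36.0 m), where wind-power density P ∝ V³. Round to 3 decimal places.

Speed ratio: V_B/V_A = (z_B/z_A)^α = (120.0/36.0)^0.208 = (3.3333)^0.208 = 1.28457
Power-density ratio: P_B/P_A = (V_B/V_A)³ = (1.28457)³ = 2.11971

2.120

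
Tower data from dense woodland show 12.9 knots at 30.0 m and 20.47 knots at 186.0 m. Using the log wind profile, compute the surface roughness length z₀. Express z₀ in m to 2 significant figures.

Log law: V(z) ∝ ln(z/z₀). With r = V₁/V₂ = 12.9/20.47 = 0.63019,
r · ln(z₂/z₀) = ln(z₁/z₀) ⇒ ln z₀ = (ln z₁ − r·ln z₂)/(1 − r)
ln z₀ = (3.40120 − 0.63019×5.22575) / 0.36981 = 0.2920
z₀ = exp(0.2920) = 1.339 m

z₀ ≈ 1.3 m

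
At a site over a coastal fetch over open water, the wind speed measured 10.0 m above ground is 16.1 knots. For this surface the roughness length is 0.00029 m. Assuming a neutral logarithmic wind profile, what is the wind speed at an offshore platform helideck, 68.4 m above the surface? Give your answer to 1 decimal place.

Log law: V(z) ∝ ln(z/z₀), so V₂/V₁ = ln(z₂/z₀) / ln(z₁/z₀).
ln(68.4/0.00029) = 12.3710, ln(10.0/0.00029) = 10.4482
V₂ = 16.1 × 12.3710/10.4482 = 16.1 × 1.1840 = 19.0629 knots

19.1 knots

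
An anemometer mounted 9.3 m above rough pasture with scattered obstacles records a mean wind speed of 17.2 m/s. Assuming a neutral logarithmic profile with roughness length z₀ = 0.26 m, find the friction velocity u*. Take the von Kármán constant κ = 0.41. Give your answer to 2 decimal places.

u* ≈ 1.97 m/s

Log law: V(z) = (u*/κ) · ln(z/z₀) ⇒ u* = κ · V / ln(z/z₀)
u* = 0.41 × 17.2 / ln(9.3/0.26) = 0.41 × 17.2 / 3.5771
   = 7.0520 / 3.5771 = 1.9714 m/s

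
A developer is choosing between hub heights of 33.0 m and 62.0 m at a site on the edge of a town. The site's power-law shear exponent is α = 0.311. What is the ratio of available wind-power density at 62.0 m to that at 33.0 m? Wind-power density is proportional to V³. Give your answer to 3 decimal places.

1.801

Speed ratio: V_B/V_A = (z_B/z_A)^α = (62.0/33.0)^0.311 = (1.8788)^0.311 = 1.21668
Power-density ratio: P_B/P_A = (V_B/V_A)³ = (1.21668)³ = 1.80106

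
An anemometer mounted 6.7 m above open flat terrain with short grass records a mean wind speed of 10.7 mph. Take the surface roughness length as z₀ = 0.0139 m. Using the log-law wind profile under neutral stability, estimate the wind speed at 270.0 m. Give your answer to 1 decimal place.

Log law: V(z) ∝ ln(z/z₀), so V₂/V₁ = ln(z₂/z₀) / ln(z₁/z₀).
ln(270.0/0.0139) = 9.8743, ln(6.7/0.0139) = 6.1780
V₂ = 10.7 × 9.8743/6.1780 = 10.7 × 1.5983 = 17.1019 mph

17.1 mph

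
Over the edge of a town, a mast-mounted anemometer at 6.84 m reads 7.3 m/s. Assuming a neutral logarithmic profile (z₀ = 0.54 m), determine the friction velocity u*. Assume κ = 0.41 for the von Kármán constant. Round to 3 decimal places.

Log law: V(z) = (u*/κ) · ln(z/z₀) ⇒ u* = κ · V / ln(z/z₀)
u* = 0.41 × 7.3 / ln(6.84/0.54) = 0.41 × 7.3 / 2.5390
   = 2.9930 / 2.5390 = 1.1788 m/s

u* ≈ 1.179 m/s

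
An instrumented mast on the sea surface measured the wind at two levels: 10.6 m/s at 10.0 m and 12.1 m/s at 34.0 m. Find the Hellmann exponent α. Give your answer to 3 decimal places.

Power law: V₂/V₁ = (z₂/z₁)^α ⇒ α = ln(V₂/V₁) / ln(z₂/z₁)
α = ln(12.1/10.6) / ln(34.0/10.0) = ln(1.1415) / ln(3.4000)
  = 0.13235 / 1.22378 = 0.10815

α ≈ 0.108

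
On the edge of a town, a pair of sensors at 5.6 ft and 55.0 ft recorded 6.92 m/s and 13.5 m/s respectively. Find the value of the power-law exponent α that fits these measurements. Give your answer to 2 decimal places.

α ≈ 0.29

Power law: V₂/V₁ = (z₂/z₁)^α ⇒ α = ln(V₂/V₁) / ln(z₂/z₁)
α = ln(13.5/6.92) / ln(55.0/5.6) = ln(1.9509) / ln(9.8214)
  = 0.66827 / 2.28457 = 0.29252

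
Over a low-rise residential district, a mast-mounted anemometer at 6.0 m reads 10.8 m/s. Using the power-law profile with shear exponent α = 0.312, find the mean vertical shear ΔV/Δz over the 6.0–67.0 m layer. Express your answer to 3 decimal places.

Power law: V₂ = V₁ · (z₂/z₁)^α = 10.8 × (11.1667)^0.312 = 22.9285 m/s
ΔV/Δz = (22.9285 − 10.8)/(67.0 − 6.0) = 12.1285/61.0000 = 0.19883 m/s/m

0.199 m/s/m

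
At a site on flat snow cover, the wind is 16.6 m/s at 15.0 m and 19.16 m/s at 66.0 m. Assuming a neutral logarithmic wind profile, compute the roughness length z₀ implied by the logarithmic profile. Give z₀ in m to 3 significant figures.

Log law: V(z) ∝ ln(z/z₀). With r = V₁/V₂ = 16.6/19.16 = 0.86639,
r · ln(z₂/z₀) = ln(z₁/z₀) ⇒ ln z₀ = (ln z₁ − r·ln z₂)/(1 − r)
ln z₀ = (2.70805 − 0.86639×4.18965) / 0.13361 = -6.8992
z₀ = exp(-6.8992) = 0.001009 m

z₀ ≈ 0.00101 m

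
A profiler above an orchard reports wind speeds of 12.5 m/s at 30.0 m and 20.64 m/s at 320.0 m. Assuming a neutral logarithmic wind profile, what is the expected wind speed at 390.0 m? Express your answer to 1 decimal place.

21.3 m/s

Log law: V ∝ ln(z/z₀). From the pair, with r = V₁/V₂ = 0.60562,
ln z₀ = (ln z₁ − r·ln z₂)/(1 − r) = (3.4012 − 0.60562×5.7683)/0.39438 = -0.2338 → z₀ = 0.7915 m
V₃ = V₁ · ln(z₃/z₀)/ln(z₁/z₀) = 12.5 × 6.2000/3.6350 = 21.3203 m/s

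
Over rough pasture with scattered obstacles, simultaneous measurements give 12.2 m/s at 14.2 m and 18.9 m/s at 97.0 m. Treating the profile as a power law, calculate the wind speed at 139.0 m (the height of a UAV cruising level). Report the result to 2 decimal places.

First find α: α = ln(V₂/V₁)/ln(z₂/z₁) = ln(18.9/12.2)/ln(97.0/14.2) = 0.43773/1.92147 = 0.2278
Extrapolate from 97.0 m to 139.0 m: V₃ = 18.9 × (139.0/97.0)^0.2278 = 18.9 × 1.0854 = 20.5142 m/s

20.51 m/s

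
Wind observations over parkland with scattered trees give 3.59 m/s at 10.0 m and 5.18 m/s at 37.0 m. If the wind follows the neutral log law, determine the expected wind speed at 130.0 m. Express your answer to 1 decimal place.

6.7 m/s

Log law: V ∝ ln(z/z₀). From the pair, with r = V₁/V₂ = 0.69305,
ln z₀ = (ln z₁ − r·ln z₂)/(1 − r) = (2.3026 − 0.69305×3.6109)/0.30695 = -0.6514 → z₀ = 0.5213 m
V₃ = V₁ · ln(z₃/z₀)/ln(z₁/z₀) = 3.59 × 5.5190/2.9540 = 6.7071 m/s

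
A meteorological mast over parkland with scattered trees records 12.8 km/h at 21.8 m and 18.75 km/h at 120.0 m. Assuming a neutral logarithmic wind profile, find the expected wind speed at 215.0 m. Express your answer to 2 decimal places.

20.78 km/h

Log law: V ∝ ln(z/z₀). From the pair, with r = V₁/V₂ = 0.68267,
ln z₀ = (ln z₁ − r·ln z₂)/(1 − r) = (3.0819 − 0.68267×4.7875)/0.31733 = -0.5872 → z₀ = 0.5559 m
V₃ = V₁ · ln(z₃/z₀)/ln(z₁/z₀) = 12.8 × 5.9579/3.6692 = 20.7843 km/h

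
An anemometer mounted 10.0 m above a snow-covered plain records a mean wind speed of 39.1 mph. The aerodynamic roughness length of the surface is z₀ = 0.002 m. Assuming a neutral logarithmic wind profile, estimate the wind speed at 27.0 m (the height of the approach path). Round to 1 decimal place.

Log law: V(z) ∝ ln(z/z₀), so V₂/V₁ = ln(z₂/z₀) / ln(z₁/z₀).
ln(27.0/0.002) = 9.5104, ln(10.0/0.002) = 8.5172
V₂ = 39.1 × 9.5104/8.5172 = 39.1 × 1.1166 = 43.6597 mph

43.7 mph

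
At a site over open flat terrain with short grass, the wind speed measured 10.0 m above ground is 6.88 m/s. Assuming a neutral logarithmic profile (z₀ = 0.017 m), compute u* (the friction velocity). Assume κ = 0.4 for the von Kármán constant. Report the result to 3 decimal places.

u* ≈ 0.432 m/s

Log law: V(z) = (u*/κ) · ln(z/z₀) ⇒ u* = κ · V / ln(z/z₀)
u* = 0.4 × 6.88 / ln(10.0/0.017) = 0.4 × 6.88 / 6.3771
   = 2.7520 / 6.3771 = 0.4315 m/s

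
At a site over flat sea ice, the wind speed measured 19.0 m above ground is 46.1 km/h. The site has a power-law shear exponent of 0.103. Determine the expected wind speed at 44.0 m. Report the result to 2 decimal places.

Power-law profile: V₂ = V₁ · (z₂/z₁)^α
V₂ = 46.1 × (44.0/19.0)^0.103 = 46.1 × (2.3158)^0.103
    = 46.1 × 1.0903 = 50.2649 km/h

50.26 km/h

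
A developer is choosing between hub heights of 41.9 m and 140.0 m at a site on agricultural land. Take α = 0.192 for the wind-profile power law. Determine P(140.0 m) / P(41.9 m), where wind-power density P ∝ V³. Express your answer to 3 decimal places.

Speed ratio: V_B/V_A = (z_B/z_A)^α = (140.0/41.9)^0.192 = (3.3413)^0.192 = 1.26064
Power-density ratio: P_B/P_A = (V_B/V_A)³ = (1.26064)³ = 2.00343

2.003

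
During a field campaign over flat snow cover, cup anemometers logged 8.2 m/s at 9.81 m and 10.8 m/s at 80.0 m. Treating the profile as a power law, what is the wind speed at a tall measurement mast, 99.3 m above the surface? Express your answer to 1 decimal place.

11.1 m/s

First find α: α = ln(V₂/V₁)/ln(z₂/z₁) = ln(10.8/8.2)/ln(80.0/9.81) = 0.27541/2.09862 = 0.1312
Extrapolate from 80.0 m to 99.3 m: V₃ = 10.8 × (99.3/80.0)^0.1312 = 10.8 × 1.0288 = 11.1107 m/s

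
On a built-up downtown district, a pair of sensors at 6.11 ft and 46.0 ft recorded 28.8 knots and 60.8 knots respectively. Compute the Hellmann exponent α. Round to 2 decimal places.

α ≈ 0.37

Power law: V₂/V₁ = (z₂/z₁)^α ⇒ α = ln(V₂/V₁) / ln(z₂/z₁)
α = ln(60.8/28.8) / ln(46.0/6.11) = ln(2.1111) / ln(7.5286)
  = 0.74721 / 2.01871 = 0.37014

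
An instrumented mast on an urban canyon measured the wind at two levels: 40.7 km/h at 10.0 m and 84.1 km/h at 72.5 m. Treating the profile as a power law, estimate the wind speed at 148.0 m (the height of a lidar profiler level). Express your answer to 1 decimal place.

First find α: α = ln(V₂/V₁)/ln(z₂/z₁) = ln(84.1/40.7)/ln(72.5/10.0) = 0.72578/1.98100 = 0.3664
Extrapolate from 72.5 m to 148.0 m: V₃ = 84.1 × (148.0/72.5)^0.3664 = 84.1 × 1.2988 = 109.2302 km/h

109.2 km/h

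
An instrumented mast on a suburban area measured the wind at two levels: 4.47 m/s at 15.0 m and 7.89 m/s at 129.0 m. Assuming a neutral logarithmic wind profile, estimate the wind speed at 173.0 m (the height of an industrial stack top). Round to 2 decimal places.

Log law: V ∝ ln(z/z₀). From the pair, with r = V₁/V₂ = 0.56654,
ln z₀ = (ln z₁ − r·ln z₂)/(1 − r) = (2.7081 − 0.56654×4.8598)/0.43346 = -0.1043 → z₀ = 0.9009 m
V₃ = V₁ · ln(z₃/z₀)/ln(z₁/z₀) = 4.47 × 5.2576/2.8124 = 8.3565 m/s

8.36 m/s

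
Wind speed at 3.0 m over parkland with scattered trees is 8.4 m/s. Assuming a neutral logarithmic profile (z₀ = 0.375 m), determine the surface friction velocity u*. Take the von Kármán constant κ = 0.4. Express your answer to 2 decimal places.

u* ≈ 1.62 m/s

Log law: V(z) = (u*/κ) · ln(z/z₀) ⇒ u* = κ · V / ln(z/z₀)
u* = 0.4 × 8.4 / ln(3.0/0.375) = 0.4 × 8.4 / 2.0794
   = 3.3600 / 2.0794 = 1.6158 m/s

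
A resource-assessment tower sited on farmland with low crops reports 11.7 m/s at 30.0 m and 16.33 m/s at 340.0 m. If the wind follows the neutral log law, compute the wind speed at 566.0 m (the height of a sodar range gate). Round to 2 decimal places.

17.30 m/s

Log law: V ∝ ln(z/z₀). From the pair, with r = V₁/V₂ = 0.71647,
ln z₀ = (ln z₁ − r·ln z₂)/(1 − r) = (3.4012 − 0.71647×5.8289)/0.28353 = -2.7337 → z₀ = 0.06498 m
V₃ = V₁ · ln(z₃/z₀)/ln(z₁/z₀) = 11.7 × 9.0723/6.1349 = 17.3020 m/s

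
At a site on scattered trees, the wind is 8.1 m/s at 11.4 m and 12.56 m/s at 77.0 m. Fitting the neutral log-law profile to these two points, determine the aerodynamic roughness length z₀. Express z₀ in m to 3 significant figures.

Log law: V(z) ∝ ln(z/z₀). With r = V₁/V₂ = 8.1/12.56 = 0.64490,
r · ln(z₂/z₀) = ln(z₁/z₀) ⇒ ln z₀ = (ln z₁ − r·ln z₂)/(1 − r)
ln z₀ = (2.43361 − 0.64490×4.34381) / 0.35510 = -1.0356
z₀ = exp(-1.0356) = 0.3550 m

z₀ ≈ 0.355 m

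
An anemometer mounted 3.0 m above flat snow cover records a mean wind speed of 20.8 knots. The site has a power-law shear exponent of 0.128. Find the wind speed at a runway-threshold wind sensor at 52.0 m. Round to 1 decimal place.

30.0 knots

Power-law profile: V₂ = V₁ · (z₂/z₁)^α
V₂ = 20.8 × (52.0/3.0)^0.128 = 20.8 × (17.3333)^0.128
    = 20.8 × 1.4407 = 29.9668 knots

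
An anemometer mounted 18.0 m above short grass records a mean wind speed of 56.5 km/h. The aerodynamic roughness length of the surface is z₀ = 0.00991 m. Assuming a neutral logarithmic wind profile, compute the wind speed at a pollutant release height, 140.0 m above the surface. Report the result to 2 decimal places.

71.94 km/h

Log law: V(z) ∝ ln(z/z₀), so V₂/V₁ = ln(z₂/z₀) / ln(z₁/z₀).
ln(140.0/0.00991) = 9.5559, ln(18.0/0.00991) = 7.5046
V₂ = 56.5 × 9.5559/7.5046 = 56.5 × 1.2733 = 71.9435 km/h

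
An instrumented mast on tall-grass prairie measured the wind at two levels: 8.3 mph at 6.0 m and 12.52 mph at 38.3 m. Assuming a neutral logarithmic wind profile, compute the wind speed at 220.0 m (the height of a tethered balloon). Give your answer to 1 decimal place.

Log law: V ∝ ln(z/z₀). From the pair, with r = V₁/V₂ = 0.66294,
ln z₀ = (ln z₁ − r·ln z₂)/(1 − r) = (1.7918 − 0.66294×3.6454)/0.33706 = -1.8541 → z₀ = 0.1566 m
V₃ = V₁ · ln(z₃/z₀)/ln(z₁/z₀) = 8.3 × 7.2478/3.6459 = 16.4998 mph

16.5 mph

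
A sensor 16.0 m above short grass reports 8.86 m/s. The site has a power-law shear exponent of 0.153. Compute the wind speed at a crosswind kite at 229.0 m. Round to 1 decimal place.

13.3 m/s

Power-law profile: V₂ = V₁ · (z₂/z₁)^α
V₂ = 8.86 × (229.0/16.0)^0.153 = 8.86 × (14.3125)^0.153
    = 8.86 × 1.5025 = 13.3125 m/s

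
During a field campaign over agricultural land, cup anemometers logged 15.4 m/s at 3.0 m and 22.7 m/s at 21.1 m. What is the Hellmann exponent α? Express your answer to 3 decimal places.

α ≈ 0.199

Power law: V₂/V₁ = (z₂/z₁)^α ⇒ α = ln(V₂/V₁) / ln(z₂/z₁)
α = ln(22.7/15.4) / ln(21.1/3.0) = ln(1.4740) / ln(7.0333)
  = 0.38800 / 1.95066 = 0.19891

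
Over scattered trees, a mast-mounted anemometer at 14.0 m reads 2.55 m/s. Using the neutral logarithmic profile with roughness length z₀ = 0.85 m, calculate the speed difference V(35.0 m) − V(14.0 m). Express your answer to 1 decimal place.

0.8 m/s

Log law: V₂ = V₁ · ln(z₂/z₀)/ln(z₁/z₀) = 2.55 × 3.7179/2.8016 = 3.3840 m/s
ΔV = 3.3840 − 2.55 = 0.8340 m/s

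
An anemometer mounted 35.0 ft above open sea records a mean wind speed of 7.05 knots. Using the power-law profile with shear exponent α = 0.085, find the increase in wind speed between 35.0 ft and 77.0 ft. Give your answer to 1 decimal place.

Power law: V₂ = V₁ · (z₂/z₁)^α = 7.05 × (2.2000)^0.085 = 7.5387 knots
ΔV = 7.5387 − 7.05 = 0.4887 knots

0.5 knots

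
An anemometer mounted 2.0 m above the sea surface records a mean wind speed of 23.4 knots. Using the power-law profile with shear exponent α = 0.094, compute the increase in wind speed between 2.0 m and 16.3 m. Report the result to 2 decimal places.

5.10 knots

Power law: V₂ = V₁ · (z₂/z₁)^α = 23.4 × (8.1500)^0.094 = 28.5013 knots
ΔV = 28.5013 − 23.4 = 5.1013 knots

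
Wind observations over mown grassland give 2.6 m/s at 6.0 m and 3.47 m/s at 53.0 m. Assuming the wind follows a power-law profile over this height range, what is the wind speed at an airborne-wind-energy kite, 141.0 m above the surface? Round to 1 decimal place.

First find α: α = ln(V₂/V₁)/ln(z₂/z₁) = ln(3.47/2.6)/ln(53.0/6.0) = 0.28864/2.17853 = 0.1325
Extrapolate from 53.0 m to 141.0 m: V₃ = 3.47 × (141.0/53.0)^0.1325 = 3.47 × 1.1384 = 3.9503 m/s

4.0 m/s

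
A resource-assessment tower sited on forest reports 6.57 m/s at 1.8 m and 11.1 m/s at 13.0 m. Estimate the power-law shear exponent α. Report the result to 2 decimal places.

α ≈ 0.27

Power law: V₂/V₁ = (z₂/z₁)^α ⇒ α = ln(V₂/V₁) / ln(z₂/z₁)
α = ln(11.1/6.57) / ln(13.0/1.8) = ln(1.6895) / ln(7.2222)
  = 0.52443 / 1.97716 = 0.26524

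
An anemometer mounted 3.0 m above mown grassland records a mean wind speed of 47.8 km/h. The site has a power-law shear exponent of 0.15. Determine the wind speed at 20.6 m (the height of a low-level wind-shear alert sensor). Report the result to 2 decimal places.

63.82 km/h

Power-law profile: V₂ = V₁ · (z₂/z₁)^α
V₂ = 47.8 × (20.6/3.0)^0.15 = 47.8 × (6.8667)^0.15
    = 47.8 × 1.3351 = 63.8175 km/h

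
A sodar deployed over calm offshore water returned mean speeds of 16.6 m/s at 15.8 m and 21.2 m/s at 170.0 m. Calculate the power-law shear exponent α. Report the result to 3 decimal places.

α ≈ 0.103

Power law: V₂/V₁ = (z₂/z₁)^α ⇒ α = ln(V₂/V₁) / ln(z₂/z₁)
α = ln(21.2/16.6) / ln(170.0/15.8) = ln(1.2771) / ln(10.7595)
  = 0.24460 / 2.37579 = 0.10295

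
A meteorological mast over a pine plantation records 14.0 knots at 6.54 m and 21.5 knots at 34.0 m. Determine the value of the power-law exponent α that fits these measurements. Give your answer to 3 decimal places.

Power law: V₂/V₁ = (z₂/z₁)^α ⇒ α = ln(V₂/V₁) / ln(z₂/z₁)
α = ln(21.5/14.0) / ln(34.0/6.54) = ln(1.5357) / ln(5.1988)
  = 0.42900 / 1.64842 = 0.26025

α ≈ 0.260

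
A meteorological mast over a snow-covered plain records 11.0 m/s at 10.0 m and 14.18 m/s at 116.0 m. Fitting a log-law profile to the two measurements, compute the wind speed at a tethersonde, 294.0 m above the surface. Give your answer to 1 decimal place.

15.4 m/s

Log law: V ∝ ln(z/z₀). From the pair, with r = V₁/V₂ = 0.77574,
ln z₀ = (ln z₁ − r·ln z₂)/(1 − r) = (2.3026 − 0.77574×4.7536)/0.22426 = -6.1757 → z₀ = 0.002079 m
V₃ = V₁ · ln(z₃/z₀)/ln(z₁/z₀) = 11.0 × 11.8593/8.4783 = 15.3866 m/s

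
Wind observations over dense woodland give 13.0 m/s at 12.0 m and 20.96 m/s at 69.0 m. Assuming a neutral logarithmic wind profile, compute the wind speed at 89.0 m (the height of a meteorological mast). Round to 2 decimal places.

22.12 m/s

Log law: V ∝ ln(z/z₀). From the pair, with r = V₁/V₂ = 0.62023,
ln z₀ = (ln z₁ − r·ln z₂)/(1 − r) = (2.4849 − 0.62023×4.2341)/0.37977 = -0.3718 → z₀ = 0.6895 m
V₃ = V₁ · ln(z₃/z₀)/ln(z₁/z₀) = 13.0 × 4.8605/2.8567 = 22.1183 m/s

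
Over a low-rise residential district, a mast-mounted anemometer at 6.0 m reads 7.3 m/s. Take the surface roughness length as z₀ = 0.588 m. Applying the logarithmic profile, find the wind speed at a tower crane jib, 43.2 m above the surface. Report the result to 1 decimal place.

13.5 m/s

Log law: V(z) ∝ ln(z/z₀), so V₂/V₁ = ln(z₂/z₀) / ln(z₁/z₀).
ln(43.2/0.588) = 4.2969, ln(6.0/0.588) = 2.3228
V₂ = 7.3 × 4.2969/2.3228 = 7.3 × 1.8499 = 13.5041 m/s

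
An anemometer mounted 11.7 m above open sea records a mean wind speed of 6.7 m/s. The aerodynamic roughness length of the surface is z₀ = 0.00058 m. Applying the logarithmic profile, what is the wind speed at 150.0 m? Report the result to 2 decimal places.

Log law: V(z) ∝ ln(z/z₀), so V₂/V₁ = ln(z₂/z₀) / ln(z₁/z₀).
ln(150.0/0.00058) = 12.4631, ln(11.7/0.00058) = 9.9121
V₂ = 6.7 × 12.4631/9.9121 = 6.7 × 1.2574 = 8.4244 m/s

8.42 m/s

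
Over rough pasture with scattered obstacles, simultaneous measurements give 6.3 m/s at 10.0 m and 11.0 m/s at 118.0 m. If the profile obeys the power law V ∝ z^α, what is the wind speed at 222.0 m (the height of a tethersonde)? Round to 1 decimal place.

First find α: α = ln(V₂/V₁)/ln(z₂/z₁) = ln(11.0/6.3)/ln(118.0/10.0) = 0.55735/2.46810 = 0.2258
Extrapolate from 118.0 m to 222.0 m: V₃ = 11.0 × (222.0/118.0)^0.2258 = 11.0 × 1.1534 = 12.6874 m/s

12.7 m/s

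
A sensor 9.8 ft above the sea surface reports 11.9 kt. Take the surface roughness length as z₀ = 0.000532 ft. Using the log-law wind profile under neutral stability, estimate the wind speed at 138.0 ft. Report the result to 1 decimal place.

Log law: V(z) ∝ ln(z/z₀), so V₂/V₁ = ln(z₂/z₀) / ln(z₁/z₀).
ln(138.0/0.000532) = 12.4661, ln(9.8/0.000532) = 9.8212
V₂ = 11.9 × 12.4661/9.8212 = 11.9 × 1.2693 = 15.1047 kt

15.1 kt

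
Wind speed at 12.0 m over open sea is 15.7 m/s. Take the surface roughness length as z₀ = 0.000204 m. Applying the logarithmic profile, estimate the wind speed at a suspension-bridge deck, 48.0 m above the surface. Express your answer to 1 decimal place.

Log law: V(z) ∝ ln(z/z₀), so V₂/V₁ = ln(z₂/z₀) / ln(z₁/z₀).
ln(48.0/0.000204) = 12.3686, ln(12.0/0.000204) = 10.9823
V₂ = 15.7 × 12.3686/10.9823 = 15.7 × 1.1262 = 17.6818 m/s

17.7 m/s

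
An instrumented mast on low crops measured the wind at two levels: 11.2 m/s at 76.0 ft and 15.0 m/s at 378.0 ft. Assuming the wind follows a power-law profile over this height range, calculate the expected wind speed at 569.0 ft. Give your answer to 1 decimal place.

16.2 m/s

First find α: α = ln(V₂/V₁)/ln(z₂/z₁) = ln(15.0/11.2)/ln(378.0/76.0) = 0.29214/1.60416 = 0.1821
Extrapolate from 378.0 ft to 569.0 ft: V₃ = 15.0 × (569.0/378.0)^0.1821 = 15.0 × 1.0773 = 16.1599 m/s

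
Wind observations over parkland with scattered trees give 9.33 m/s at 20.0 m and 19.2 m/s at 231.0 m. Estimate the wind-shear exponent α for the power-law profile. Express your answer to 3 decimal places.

α ≈ 0.295

Power law: V₂/V₁ = (z₂/z₁)^α ⇒ α = ln(V₂/V₁) / ln(z₂/z₁)
α = ln(19.2/9.33) / ln(231.0/20.0) = ln(2.0579) / ln(11.5500)
  = 0.72168 / 2.44669 = 0.29496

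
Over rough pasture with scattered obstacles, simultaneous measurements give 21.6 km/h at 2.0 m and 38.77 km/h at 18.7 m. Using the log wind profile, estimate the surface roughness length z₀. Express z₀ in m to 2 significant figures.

z₀ ≈ 0.12 m

Log law: V(z) ∝ ln(z/z₀). With r = V₁/V₂ = 21.6/38.77 = 0.55713,
r · ln(z₂/z₀) = ln(z₁/z₀) ⇒ ln z₀ = (ln z₁ − r·ln z₂)/(1 − r)
ln z₀ = (0.69315 − 0.55713×2.92852) / 0.44287 = -2.1190
z₀ = exp(-2.1190) = 0.1202 m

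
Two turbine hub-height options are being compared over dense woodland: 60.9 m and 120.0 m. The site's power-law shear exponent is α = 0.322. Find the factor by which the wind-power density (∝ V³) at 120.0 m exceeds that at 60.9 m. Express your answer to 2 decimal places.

Speed ratio: V_B/V_A = (z_B/z_A)^α = (120.0/60.9)^0.322 = (1.9704)^0.322 = 1.24408
Power-density ratio: P_B/P_A = (V_B/V_A)³ = (1.24408)³ = 1.92552

1.93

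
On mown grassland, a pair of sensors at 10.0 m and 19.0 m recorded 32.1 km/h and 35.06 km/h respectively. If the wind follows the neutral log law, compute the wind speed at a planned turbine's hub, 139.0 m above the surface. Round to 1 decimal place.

Log law: V ∝ ln(z/z₀). From the pair, with r = V₁/V₂ = 0.91557,
ln z₀ = (ln z₁ − r·ln z₂)/(1 − r) = (2.3026 − 0.91557×2.9444)/0.08443 = -4.6581 → z₀ = 0.009485 m
V₃ = V₁ · ln(z₃/z₀)/ln(z₁/z₀) = 32.1 × 9.5925/6.9606 = 44.2373 km/h

44.2 km/h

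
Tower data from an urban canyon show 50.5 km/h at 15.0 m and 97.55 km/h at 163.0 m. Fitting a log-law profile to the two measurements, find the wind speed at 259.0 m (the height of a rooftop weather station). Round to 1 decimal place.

Log law: V ∝ ln(z/z₀). From the pair, with r = V₁/V₂ = 0.51768,
ln z₀ = (ln z₁ − r·ln z₂)/(1 − r) = (2.7081 − 0.51768×5.0938)/0.48232 = 0.1474 → z₀ = 1.159 m
V₃ = V₁ · ln(z₃/z₀)/ln(z₁/z₀) = 50.5 × 5.4094/2.5606 = 106.6827 km/h

106.7 km/h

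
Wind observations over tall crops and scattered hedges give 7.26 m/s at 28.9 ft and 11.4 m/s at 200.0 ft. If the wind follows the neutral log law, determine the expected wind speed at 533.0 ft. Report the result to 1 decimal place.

Log law: V ∝ ln(z/z₀). From the pair, with r = V₁/V₂ = 0.63684,
ln z₀ = (ln z₁ − r·ln z₂)/(1 − r) = (3.3638 − 0.63684×5.2983)/0.36316 = -0.0285 → z₀ = 0.9719 ft
V₃ = V₁ · ln(z₃/z₀)/ln(z₁/z₀) = 7.26 × 6.3070/3.3923 = 13.4977 m/s

13.5 m/s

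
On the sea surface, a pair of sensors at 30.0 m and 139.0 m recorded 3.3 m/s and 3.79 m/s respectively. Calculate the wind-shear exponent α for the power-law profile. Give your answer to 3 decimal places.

α ≈ 0.090

Power law: V₂/V₁ = (z₂/z₁)^α ⇒ α = ln(V₂/V₁) / ln(z₂/z₁)
α = ln(3.79/3.3) / ln(139.0/30.0) = ln(1.1485) / ln(4.6333)
  = 0.13844 / 1.53328 = 0.09029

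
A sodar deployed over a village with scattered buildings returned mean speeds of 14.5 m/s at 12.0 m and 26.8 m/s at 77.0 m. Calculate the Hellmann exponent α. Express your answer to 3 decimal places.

α ≈ 0.330

Power law: V₂/V₁ = (z₂/z₁)^α ⇒ α = ln(V₂/V₁) / ln(z₂/z₁)
α = ln(26.8/14.5) / ln(77.0/12.0) = ln(1.8483) / ln(6.4167)
  = 0.61425 / 1.85890 = 0.33044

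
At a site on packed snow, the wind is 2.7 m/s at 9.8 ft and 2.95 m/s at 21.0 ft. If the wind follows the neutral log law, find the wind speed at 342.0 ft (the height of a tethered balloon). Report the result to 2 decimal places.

Log law: V ∝ ln(z/z₀). From the pair, with r = V₁/V₂ = 0.91525,
ln z₀ = (ln z₁ − r·ln z₂)/(1 − r) = (2.2824 − 0.91525×3.0445)/0.08475 = -5.9487 → z₀ = 0.002609 ft
V₃ = V₁ · ln(z₃/z₀)/ln(z₁/z₀) = 2.7 × 11.7835/8.2311 = 3.8653 m/s

3.87 m/s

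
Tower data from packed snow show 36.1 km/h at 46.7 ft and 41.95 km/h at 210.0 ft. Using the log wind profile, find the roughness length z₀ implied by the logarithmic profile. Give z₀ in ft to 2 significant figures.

z₀ ≈ 0.0044 ft

Log law: V(z) ∝ ln(z/z₀). With r = V₁/V₂ = 36.1/41.95 = 0.86055,
r · ln(z₂/z₀) = ln(z₁/z₀) ⇒ ln z₀ = (ln z₁ − r·ln z₂)/(1 − r)
ln z₀ = (3.84374 − 0.86055×5.34711) / 0.13945 = -5.4334
z₀ = exp(-5.4334) = 0.004368 ft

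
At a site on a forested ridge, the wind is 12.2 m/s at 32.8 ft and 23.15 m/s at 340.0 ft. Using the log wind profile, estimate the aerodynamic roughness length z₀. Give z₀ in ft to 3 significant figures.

Log law: V(z) ∝ ln(z/z₀). With r = V₁/V₂ = 12.2/23.15 = 0.52700,
r · ln(z₂/z₀) = ln(z₁/z₀) ⇒ ln z₀ = (ln z₁ − r·ln z₂)/(1 − r)
ln z₀ = (3.49043 − 0.52700×5.82895) / 0.47300 = 0.8850
z₀ = exp(0.8850) = 2.423 ft

z₀ ≈ 2.42 ft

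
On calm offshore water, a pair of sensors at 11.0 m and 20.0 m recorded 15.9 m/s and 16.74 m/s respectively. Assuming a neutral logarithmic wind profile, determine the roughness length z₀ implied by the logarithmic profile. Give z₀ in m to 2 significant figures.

Log law: V(z) ∝ ln(z/z₀). With r = V₁/V₂ = 15.9/16.74 = 0.94982,
r · ln(z₂/z₀) = ln(z₁/z₀) ⇒ ln z₀ = (ln z₁ − r·ln z₂)/(1 − r)
ln z₀ = (2.39790 − 0.94982×2.99573) / 0.05018 = -8.9183
z₀ = exp(-8.9183) = 0.0001339 m

z₀ ≈ 0.00013 m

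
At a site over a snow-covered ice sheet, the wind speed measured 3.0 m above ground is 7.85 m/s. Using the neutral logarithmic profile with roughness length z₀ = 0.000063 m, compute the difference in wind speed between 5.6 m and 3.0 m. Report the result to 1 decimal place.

0.5 m/s

Log law: V₂ = V₁ · ln(z₂/z₀)/ln(z₁/z₀) = 7.85 × 11.3951/10.7710 = 8.3049 m/s
ΔV = 8.3049 − 7.85 = 0.4549 m/s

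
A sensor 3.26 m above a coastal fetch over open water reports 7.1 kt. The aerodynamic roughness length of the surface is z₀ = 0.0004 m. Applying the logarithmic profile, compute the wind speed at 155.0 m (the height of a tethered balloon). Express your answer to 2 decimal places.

10.14 kt

Log law: V(z) ∝ ln(z/z₀), so V₂/V₁ = ln(z₂/z₀) / ln(z₁/z₀).
ln(155.0/0.0004) = 12.8675, ln(3.26/0.0004) = 9.0058
V₂ = 7.1 × 12.8675/9.0058 = 7.1 × 1.4288 = 10.1445 kt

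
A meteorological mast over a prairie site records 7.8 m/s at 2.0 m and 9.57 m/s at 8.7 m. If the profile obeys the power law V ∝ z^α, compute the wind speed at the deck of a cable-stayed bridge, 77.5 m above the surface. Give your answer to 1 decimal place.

13.0 m/s

First find α: α = ln(V₂/V₁)/ln(z₂/z₁) = ln(9.57/7.8)/ln(8.7/2.0) = 0.20451/1.47018 = 0.1391
Extrapolate from 8.7 m to 77.5 m: V₃ = 9.57 × (77.5/8.7)^0.1391 = 9.57 × 1.3556 = 12.9727 m/s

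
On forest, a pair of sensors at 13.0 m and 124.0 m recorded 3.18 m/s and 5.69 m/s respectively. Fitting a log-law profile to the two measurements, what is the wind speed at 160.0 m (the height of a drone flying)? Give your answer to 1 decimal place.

6.0 m/s

Log law: V ∝ ln(z/z₀). From the pair, with r = V₁/V₂ = 0.55888,
ln z₀ = (ln z₁ − r·ln z₂)/(1 − r) = (2.5649 − 0.55888×4.8203)/0.44112 = -0.2924 → z₀ = 0.7465 m
V₃ = V₁ · ln(z₃/z₀)/ln(z₁/z₀) = 3.18 × 5.3676/2.8574 = 5.9737 m/s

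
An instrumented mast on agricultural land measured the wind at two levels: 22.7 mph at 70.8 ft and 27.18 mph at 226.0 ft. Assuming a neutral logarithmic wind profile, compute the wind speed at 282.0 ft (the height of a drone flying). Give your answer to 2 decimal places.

Log law: V ∝ ln(z/z₀). From the pair, with r = V₁/V₂ = 0.83517,
ln z₀ = (ln z₁ − r·ln z₂)/(1 − r) = (4.2599 − 0.83517×5.4205)/0.16483 = -1.6212 → z₀ = 0.1977 ft
V₃ = V₁ · ln(z₃/z₀)/ln(z₁/z₀) = 22.7 × 7.2632/5.8811 = 28.0345 mph

28.03 mph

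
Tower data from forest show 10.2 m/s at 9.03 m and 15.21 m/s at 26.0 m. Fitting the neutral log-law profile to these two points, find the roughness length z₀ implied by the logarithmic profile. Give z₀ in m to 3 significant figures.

Log law: V(z) ∝ ln(z/z₀). With r = V₁/V₂ = 10.2/15.21 = 0.67061,
r · ln(z₂/z₀) = ln(z₁/z₀) ⇒ ln z₀ = (ln z₁ − r·ln z₂)/(1 − r)
ln z₀ = (2.20055 − 0.67061×3.25810) / 0.32939 = 0.0475
z₀ = exp(0.0475) = 1.049 m

z₀ ≈ 1.05 m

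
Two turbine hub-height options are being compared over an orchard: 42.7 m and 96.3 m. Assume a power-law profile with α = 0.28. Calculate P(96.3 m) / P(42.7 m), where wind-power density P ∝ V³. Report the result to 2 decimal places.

1.98

Speed ratio: V_B/V_A = (z_B/z_A)^α = (96.3/42.7)^0.28 = (2.2553)^0.28 = 1.25573
Power-density ratio: P_B/P_A = (V_B/V_A)³ = (1.25573)³ = 1.98010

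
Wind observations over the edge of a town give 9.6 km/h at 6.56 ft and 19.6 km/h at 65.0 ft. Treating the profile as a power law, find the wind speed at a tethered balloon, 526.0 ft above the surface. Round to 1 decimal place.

37.6 km/h

First find α: α = ln(V₂/V₁)/ln(z₂/z₁) = ln(19.6/9.6)/ln(65.0/6.56) = 0.71377/2.29340 = 0.3112
Extrapolate from 65.0 ft to 526.0 ft: V₃ = 19.6 × (526.0/65.0)^0.3112 = 19.6 × 1.9170 = 37.5727 km/h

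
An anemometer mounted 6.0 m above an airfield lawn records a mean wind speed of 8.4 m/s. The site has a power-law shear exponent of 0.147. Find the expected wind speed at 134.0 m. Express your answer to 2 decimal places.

13.26 m/s

Power-law profile: V₂ = V₁ · (z₂/z₁)^α
V₂ = 8.4 × (134.0/6.0)^0.147 = 8.4 × (22.3333)^0.147
    = 8.4 × 1.5787 = 13.2610 m/s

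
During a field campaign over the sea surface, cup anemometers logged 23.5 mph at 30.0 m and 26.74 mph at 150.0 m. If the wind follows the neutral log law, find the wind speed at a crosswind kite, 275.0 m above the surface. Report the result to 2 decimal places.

Log law: V ∝ ln(z/z₀). From the pair, with r = V₁/V₂ = 0.87883,
ln z₀ = (ln z₁ − r·ln z₂)/(1 − r) = (3.4012 − 0.87883×5.0106)/0.12117 = -8.2722 → z₀ = 0.0002555 m
V₃ = V₁ · ln(z₃/z₀)/ln(z₁/z₀) = 23.5 × 13.8890/11.6734 = 27.9602 mph

27.96 mph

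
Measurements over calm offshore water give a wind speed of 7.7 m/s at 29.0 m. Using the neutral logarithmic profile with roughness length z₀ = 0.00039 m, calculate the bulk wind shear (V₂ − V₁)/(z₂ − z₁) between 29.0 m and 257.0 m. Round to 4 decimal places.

0.0066 m/s/m

Log law: V₂ = V₁ · ln(z₂/z₀)/ln(z₁/z₀) = 7.7 × 13.3984/11.2167 = 9.1977 m/s
ΔV/Δz = (9.1977 − 7.7)/(257.0 − 29.0) = 1.4977/228.0000 = 0.00657 m/s/m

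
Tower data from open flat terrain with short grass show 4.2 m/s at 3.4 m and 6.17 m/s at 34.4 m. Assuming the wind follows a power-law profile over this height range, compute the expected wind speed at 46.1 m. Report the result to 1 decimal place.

First find α: α = ln(V₂/V₁)/ln(z₂/z₁) = ln(6.17/4.2)/ln(34.4/3.4) = 0.38461/2.31428 = 0.1662
Extrapolate from 34.4 m to 46.1 m: V₃ = 6.17 × (46.1/34.4)^0.1662 = 6.17 × 1.0499 = 6.4776 m/s

6.5 m/s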